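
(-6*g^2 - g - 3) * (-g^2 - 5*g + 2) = 6*g^4 + 31*g^3 - 4*g^2 + 13*g - 6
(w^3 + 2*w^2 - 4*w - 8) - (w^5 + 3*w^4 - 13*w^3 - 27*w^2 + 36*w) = -w^5 - 3*w^4 + 14*w^3 + 29*w^2 - 40*w - 8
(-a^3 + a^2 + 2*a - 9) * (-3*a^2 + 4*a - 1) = 3*a^5 - 7*a^4 - a^3 + 34*a^2 - 38*a + 9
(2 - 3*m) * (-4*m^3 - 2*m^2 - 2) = 12*m^4 - 2*m^3 - 4*m^2 + 6*m - 4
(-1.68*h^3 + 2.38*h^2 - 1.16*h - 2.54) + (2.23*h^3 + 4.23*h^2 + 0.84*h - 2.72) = 0.55*h^3 + 6.61*h^2 - 0.32*h - 5.26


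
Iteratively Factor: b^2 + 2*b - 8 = (b + 4)*(b - 2)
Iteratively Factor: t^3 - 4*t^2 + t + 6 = (t - 2)*(t^2 - 2*t - 3) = (t - 3)*(t - 2)*(t + 1)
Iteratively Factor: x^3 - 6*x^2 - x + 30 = (x - 5)*(x^2 - x - 6) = (x - 5)*(x - 3)*(x + 2)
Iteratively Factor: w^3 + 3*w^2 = (w)*(w^2 + 3*w) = w*(w + 3)*(w)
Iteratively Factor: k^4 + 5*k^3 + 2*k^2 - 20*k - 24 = (k + 2)*(k^3 + 3*k^2 - 4*k - 12) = (k + 2)^2*(k^2 + k - 6) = (k + 2)^2*(k + 3)*(k - 2)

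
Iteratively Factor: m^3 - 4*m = (m)*(m^2 - 4) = m*(m + 2)*(m - 2)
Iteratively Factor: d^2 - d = (d)*(d - 1)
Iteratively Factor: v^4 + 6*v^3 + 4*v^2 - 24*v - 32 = (v + 2)*(v^3 + 4*v^2 - 4*v - 16) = (v + 2)^2*(v^2 + 2*v - 8) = (v + 2)^2*(v + 4)*(v - 2)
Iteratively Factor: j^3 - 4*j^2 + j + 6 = (j - 3)*(j^2 - j - 2) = (j - 3)*(j - 2)*(j + 1)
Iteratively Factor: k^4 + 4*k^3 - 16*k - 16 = (k + 2)*(k^3 + 2*k^2 - 4*k - 8) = (k - 2)*(k + 2)*(k^2 + 4*k + 4) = (k - 2)*(k + 2)^2*(k + 2)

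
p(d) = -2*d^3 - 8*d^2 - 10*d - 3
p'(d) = -6*d^2 - 16*d - 10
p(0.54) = -11.05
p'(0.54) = -20.39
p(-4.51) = 62.85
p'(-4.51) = -59.88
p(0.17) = -4.94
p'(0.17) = -12.89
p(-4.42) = 57.61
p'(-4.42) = -56.50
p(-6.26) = 236.73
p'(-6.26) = -144.97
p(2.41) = -101.56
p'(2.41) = -83.41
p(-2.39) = 2.51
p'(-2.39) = -6.03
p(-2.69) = 4.94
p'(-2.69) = -10.38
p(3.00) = -159.00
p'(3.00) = -112.00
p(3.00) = -159.00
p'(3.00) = -112.00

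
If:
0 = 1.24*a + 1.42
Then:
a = -1.15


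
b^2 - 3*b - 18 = (b - 6)*(b + 3)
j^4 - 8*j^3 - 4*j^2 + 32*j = j*(j - 8)*(j - 2)*(j + 2)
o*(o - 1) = o^2 - o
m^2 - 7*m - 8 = (m - 8)*(m + 1)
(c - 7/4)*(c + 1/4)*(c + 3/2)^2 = c^4 + 3*c^3/2 - 43*c^2/16 - 75*c/16 - 63/64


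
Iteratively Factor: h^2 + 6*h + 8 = (h + 4)*(h + 2)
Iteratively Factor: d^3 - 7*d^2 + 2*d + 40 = (d - 4)*(d^2 - 3*d - 10) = (d - 5)*(d - 4)*(d + 2)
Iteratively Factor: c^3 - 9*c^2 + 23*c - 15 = (c - 3)*(c^2 - 6*c + 5) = (c - 3)*(c - 1)*(c - 5)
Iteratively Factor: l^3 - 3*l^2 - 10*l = (l)*(l^2 - 3*l - 10) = l*(l - 5)*(l + 2)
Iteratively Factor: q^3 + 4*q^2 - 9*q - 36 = (q + 4)*(q^2 - 9) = (q + 3)*(q + 4)*(q - 3)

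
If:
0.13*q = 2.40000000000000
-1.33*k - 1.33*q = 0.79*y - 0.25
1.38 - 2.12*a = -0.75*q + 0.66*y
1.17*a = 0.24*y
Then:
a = 2.85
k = -26.53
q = 18.46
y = 13.91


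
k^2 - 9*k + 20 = (k - 5)*(k - 4)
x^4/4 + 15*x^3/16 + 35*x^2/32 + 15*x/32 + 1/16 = (x/4 + 1/2)*(x + 1/4)*(x + 1/2)*(x + 1)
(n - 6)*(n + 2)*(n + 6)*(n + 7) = n^4 + 9*n^3 - 22*n^2 - 324*n - 504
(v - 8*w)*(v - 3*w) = v^2 - 11*v*w + 24*w^2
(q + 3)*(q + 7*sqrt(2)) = q^2 + 3*q + 7*sqrt(2)*q + 21*sqrt(2)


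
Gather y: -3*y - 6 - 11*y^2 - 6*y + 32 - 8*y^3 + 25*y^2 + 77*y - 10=-8*y^3 + 14*y^2 + 68*y + 16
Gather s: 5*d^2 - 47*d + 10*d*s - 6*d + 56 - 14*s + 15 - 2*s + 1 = 5*d^2 - 53*d + s*(10*d - 16) + 72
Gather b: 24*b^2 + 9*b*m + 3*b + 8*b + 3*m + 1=24*b^2 + b*(9*m + 11) + 3*m + 1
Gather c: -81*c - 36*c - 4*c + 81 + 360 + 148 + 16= 605 - 121*c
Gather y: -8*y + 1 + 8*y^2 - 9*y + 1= 8*y^2 - 17*y + 2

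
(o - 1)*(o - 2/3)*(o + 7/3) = o^3 + 2*o^2/3 - 29*o/9 + 14/9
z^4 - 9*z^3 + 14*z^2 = z^2*(z - 7)*(z - 2)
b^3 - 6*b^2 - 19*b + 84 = (b - 7)*(b - 3)*(b + 4)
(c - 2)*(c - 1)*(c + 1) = c^3 - 2*c^2 - c + 2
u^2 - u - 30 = (u - 6)*(u + 5)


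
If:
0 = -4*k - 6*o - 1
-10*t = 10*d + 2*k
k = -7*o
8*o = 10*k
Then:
No Solution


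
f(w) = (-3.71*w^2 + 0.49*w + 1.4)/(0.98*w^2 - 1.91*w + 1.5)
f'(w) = (0.49 - 7.42*w)/(0.98*w^2 - 1.91*w + 1.5) + (1.91 - 1.96*w)*(-3.71*w^2 + 0.49*w + 1.4)/(0.98*w^2 - 1.91*w + 1.5)^2 = (6.6059*w^2 - 13.874*w + 3.409)/(0.9604*w^4 - 3.7436*w^3 + 6.5881*w^2 - 5.73*w + 2.25)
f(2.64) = -7.05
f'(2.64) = 1.19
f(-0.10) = 0.77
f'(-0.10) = 1.68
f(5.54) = -5.23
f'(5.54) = 0.29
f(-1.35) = -1.03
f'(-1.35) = 0.99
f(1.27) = -6.05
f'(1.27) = -8.29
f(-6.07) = -2.81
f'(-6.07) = 0.14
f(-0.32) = 0.39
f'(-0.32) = 1.74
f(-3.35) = -2.22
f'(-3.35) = 0.35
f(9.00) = -4.63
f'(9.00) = 0.10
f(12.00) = -4.40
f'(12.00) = 0.06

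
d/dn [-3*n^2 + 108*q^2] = -6*n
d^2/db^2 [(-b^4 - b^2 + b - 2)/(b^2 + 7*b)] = 2*(-b^6 - 21*b^5 - 147*b^4 + 8*b^3 - 6*b^2 - 42*b - 98)/(b^3*(b^3 + 21*b^2 + 147*b + 343))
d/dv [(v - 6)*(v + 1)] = 2*v - 5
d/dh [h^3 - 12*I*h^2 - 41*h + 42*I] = 3*h^2 - 24*I*h - 41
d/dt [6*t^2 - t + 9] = 12*t - 1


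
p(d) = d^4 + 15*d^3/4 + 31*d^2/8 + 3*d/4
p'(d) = 4*d^3 + 45*d^2/4 + 31*d/4 + 3/4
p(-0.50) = 0.19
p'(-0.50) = -0.81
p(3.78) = 464.90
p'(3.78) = 406.83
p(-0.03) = -0.02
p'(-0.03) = 0.53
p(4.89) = 1106.60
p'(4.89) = 775.38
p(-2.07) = 0.15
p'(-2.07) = -2.57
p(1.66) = 36.67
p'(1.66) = 62.91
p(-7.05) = 1343.64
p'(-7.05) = -896.34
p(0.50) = 1.88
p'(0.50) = 7.94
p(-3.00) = 12.38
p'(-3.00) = -29.25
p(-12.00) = 14805.00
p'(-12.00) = -5384.25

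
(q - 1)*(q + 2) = q^2 + q - 2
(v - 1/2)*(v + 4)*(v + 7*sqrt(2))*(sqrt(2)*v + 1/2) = sqrt(2)*v^4 + 7*sqrt(2)*v^3/2 + 29*v^3/2 + 3*sqrt(2)*v^2/2 + 203*v^2/4 - 29*v + 49*sqrt(2)*v/4 - 7*sqrt(2)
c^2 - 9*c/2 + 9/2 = (c - 3)*(c - 3/2)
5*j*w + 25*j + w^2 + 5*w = (5*j + w)*(w + 5)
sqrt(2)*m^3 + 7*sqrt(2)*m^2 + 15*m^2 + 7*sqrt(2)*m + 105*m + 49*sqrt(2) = (m + 7)*(m + 7*sqrt(2))*(sqrt(2)*m + 1)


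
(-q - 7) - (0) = -q - 7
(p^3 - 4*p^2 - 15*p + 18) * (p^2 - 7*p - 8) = p^5 - 11*p^4 + 5*p^3 + 155*p^2 - 6*p - 144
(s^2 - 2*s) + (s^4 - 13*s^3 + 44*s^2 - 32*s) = s^4 - 13*s^3 + 45*s^2 - 34*s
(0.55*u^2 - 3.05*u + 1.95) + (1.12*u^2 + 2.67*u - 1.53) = 1.67*u^2 - 0.38*u + 0.42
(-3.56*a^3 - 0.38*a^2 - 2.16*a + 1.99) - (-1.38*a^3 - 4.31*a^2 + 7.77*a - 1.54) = -2.18*a^3 + 3.93*a^2 - 9.93*a + 3.53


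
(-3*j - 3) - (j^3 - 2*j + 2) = -j^3 - j - 5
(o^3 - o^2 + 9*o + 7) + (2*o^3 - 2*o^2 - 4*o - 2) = 3*o^3 - 3*o^2 + 5*o + 5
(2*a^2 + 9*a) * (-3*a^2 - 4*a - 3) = -6*a^4 - 35*a^3 - 42*a^2 - 27*a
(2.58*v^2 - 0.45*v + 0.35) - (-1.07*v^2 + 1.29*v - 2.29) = 3.65*v^2 - 1.74*v + 2.64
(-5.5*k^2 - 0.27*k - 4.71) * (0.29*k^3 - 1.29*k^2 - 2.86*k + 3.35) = -1.595*k^5 + 7.0167*k^4 + 14.7124*k^3 - 11.5769*k^2 + 12.5661*k - 15.7785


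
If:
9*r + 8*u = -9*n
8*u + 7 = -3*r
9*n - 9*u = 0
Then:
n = -3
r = 17/3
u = -3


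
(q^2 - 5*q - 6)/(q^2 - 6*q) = (q + 1)/q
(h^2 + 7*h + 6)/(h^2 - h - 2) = (h + 6)/(h - 2)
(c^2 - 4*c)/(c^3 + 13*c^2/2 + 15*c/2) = 2*(c - 4)/(2*c^2 + 13*c + 15)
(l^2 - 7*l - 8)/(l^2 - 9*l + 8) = (l + 1)/(l - 1)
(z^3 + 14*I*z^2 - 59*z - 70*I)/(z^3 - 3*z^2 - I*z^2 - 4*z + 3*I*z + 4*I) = (z^3 + 14*I*z^2 - 59*z - 70*I)/(z^3 - z^2*(3 + I) + z*(-4 + 3*I) + 4*I)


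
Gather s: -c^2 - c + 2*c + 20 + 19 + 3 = -c^2 + c + 42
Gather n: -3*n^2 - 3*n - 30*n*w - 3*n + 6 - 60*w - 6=-3*n^2 + n*(-30*w - 6) - 60*w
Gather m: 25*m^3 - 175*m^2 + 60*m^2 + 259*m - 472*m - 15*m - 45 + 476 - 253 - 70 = 25*m^3 - 115*m^2 - 228*m + 108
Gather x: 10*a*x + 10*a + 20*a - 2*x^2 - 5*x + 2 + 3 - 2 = 30*a - 2*x^2 + x*(10*a - 5) + 3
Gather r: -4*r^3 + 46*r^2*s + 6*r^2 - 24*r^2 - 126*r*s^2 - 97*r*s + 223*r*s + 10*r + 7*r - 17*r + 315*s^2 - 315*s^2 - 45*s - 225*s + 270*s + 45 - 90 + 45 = -4*r^3 + r^2*(46*s - 18) + r*(-126*s^2 + 126*s)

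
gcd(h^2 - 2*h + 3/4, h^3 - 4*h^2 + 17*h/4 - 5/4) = h - 1/2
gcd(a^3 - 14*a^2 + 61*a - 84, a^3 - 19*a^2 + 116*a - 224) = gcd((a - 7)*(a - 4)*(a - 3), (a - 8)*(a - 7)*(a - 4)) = a^2 - 11*a + 28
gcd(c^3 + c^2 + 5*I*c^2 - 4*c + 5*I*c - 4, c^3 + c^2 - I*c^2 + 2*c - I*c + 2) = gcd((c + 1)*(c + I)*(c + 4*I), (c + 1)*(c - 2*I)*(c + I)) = c^2 + c*(1 + I) + I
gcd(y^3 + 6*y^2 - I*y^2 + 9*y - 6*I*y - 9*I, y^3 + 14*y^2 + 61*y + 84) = y + 3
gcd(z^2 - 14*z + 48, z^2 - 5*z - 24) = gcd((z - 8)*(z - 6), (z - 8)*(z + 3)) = z - 8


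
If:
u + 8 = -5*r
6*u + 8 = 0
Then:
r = -4/3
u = -4/3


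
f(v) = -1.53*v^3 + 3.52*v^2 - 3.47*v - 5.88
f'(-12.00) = -748.91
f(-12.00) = 3186.48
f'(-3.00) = -65.90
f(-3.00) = 77.52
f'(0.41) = -1.36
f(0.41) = -6.82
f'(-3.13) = -70.47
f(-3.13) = 86.38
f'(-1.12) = -17.11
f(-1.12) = 4.57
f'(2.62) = -16.53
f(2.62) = -18.33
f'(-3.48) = -83.56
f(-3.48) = 113.30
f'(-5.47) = -179.32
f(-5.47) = 368.83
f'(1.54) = -3.51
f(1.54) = -8.46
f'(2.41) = -13.16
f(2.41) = -15.21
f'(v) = -4.59*v^2 + 7.04*v - 3.47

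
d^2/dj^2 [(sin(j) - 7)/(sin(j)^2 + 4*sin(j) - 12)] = (-9*sin(j)^5 + 32*sin(j)^4 + 358*sin(j)^2 + 223*sin(j)/2 - 6*sin(3*j) + sin(5*j)/2 - 296)/((sin(j) - 2)^3*(sin(j) + 6)^3)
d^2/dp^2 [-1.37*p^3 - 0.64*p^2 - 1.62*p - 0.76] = -8.22*p - 1.28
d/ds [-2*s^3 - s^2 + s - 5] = -6*s^2 - 2*s + 1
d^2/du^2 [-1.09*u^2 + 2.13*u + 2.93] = -2.18000000000000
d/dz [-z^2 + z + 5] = 1 - 2*z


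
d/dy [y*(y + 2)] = 2*y + 2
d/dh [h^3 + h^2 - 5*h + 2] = 3*h^2 + 2*h - 5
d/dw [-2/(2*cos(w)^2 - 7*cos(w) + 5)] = 2*(7 - 4*cos(w))*sin(w)/(-7*cos(w) + cos(2*w) + 6)^2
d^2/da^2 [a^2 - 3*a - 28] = 2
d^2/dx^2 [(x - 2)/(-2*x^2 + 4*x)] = -1/x^3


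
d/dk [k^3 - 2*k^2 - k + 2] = 3*k^2 - 4*k - 1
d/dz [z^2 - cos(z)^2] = 2*z + sin(2*z)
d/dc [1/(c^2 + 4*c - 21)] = 2*(-c - 2)/(c^2 + 4*c - 21)^2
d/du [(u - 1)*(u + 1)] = 2*u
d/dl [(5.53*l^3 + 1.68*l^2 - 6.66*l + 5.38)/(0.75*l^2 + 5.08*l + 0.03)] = (4.1475*l^4 + 56.1848*l^3 + 14.0271*l^2 - 7.9692*l - 27.5302)/(0.5625*l^4 + 7.62*l^3 + 25.8514*l^2 + 0.3048*l + 0.0009)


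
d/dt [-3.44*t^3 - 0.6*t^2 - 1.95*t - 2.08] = -10.32*t^2 - 1.2*t - 1.95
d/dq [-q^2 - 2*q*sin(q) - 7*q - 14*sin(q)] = -2*q*cos(q) - 2*q - 2*sin(q) - 14*cos(q) - 7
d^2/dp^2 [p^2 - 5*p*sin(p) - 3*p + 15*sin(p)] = 5*p*sin(p) - 15*sin(p) - 10*cos(p) + 2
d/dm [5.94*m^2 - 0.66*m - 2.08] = 11.88*m - 0.66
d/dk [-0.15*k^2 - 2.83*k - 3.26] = -0.3*k - 2.83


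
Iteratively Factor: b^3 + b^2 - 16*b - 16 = (b + 1)*(b^2 - 16) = (b - 4)*(b + 1)*(b + 4)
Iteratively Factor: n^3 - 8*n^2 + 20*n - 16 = (n - 2)*(n^2 - 6*n + 8) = (n - 2)^2*(n - 4)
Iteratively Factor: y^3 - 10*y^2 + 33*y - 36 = (y - 4)*(y^2 - 6*y + 9) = (y - 4)*(y - 3)*(y - 3)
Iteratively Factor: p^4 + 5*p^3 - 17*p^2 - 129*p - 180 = (p - 5)*(p^3 + 10*p^2 + 33*p + 36) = (p - 5)*(p + 3)*(p^2 + 7*p + 12) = (p - 5)*(p + 3)*(p + 4)*(p + 3)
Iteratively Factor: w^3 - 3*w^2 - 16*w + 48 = (w - 4)*(w^2 + w - 12) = (w - 4)*(w - 3)*(w + 4)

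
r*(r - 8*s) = r^2 - 8*r*s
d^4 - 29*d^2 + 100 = (d - 5)*(d - 2)*(d + 2)*(d + 5)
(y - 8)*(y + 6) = y^2 - 2*y - 48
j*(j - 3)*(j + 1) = j^3 - 2*j^2 - 3*j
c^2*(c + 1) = c^3 + c^2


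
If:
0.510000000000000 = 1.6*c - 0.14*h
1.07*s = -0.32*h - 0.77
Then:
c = 0.108203125 - 0.292578125*s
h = -3.34375*s - 2.40625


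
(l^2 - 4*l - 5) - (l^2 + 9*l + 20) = -13*l - 25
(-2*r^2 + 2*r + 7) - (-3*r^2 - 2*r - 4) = r^2 + 4*r + 11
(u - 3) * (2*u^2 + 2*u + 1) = 2*u^3 - 4*u^2 - 5*u - 3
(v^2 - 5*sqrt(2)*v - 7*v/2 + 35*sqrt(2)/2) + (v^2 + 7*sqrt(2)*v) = 2*v^2 - 7*v/2 + 2*sqrt(2)*v + 35*sqrt(2)/2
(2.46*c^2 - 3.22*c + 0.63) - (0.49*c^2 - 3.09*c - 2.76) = 1.97*c^2 - 0.13*c + 3.39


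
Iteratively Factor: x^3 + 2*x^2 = (x + 2)*(x^2) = x*(x + 2)*(x)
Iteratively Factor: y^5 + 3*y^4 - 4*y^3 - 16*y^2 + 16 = (y + 2)*(y^4 + y^3 - 6*y^2 - 4*y + 8) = (y + 2)^2*(y^3 - y^2 - 4*y + 4) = (y - 2)*(y + 2)^2*(y^2 + y - 2) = (y - 2)*(y - 1)*(y + 2)^2*(y + 2)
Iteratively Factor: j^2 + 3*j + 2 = (j + 2)*(j + 1)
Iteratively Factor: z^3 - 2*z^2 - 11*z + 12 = (z + 3)*(z^2 - 5*z + 4) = (z - 4)*(z + 3)*(z - 1)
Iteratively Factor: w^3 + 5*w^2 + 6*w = (w + 2)*(w^2 + 3*w) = (w + 2)*(w + 3)*(w)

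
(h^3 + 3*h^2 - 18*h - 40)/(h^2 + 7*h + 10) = h - 4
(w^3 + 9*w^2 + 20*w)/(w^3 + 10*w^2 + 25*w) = (w + 4)/(w + 5)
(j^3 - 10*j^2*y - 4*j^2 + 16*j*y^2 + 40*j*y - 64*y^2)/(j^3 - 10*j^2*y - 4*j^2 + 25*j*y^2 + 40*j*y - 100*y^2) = (j^2 - 10*j*y + 16*y^2)/(j^2 - 10*j*y + 25*y^2)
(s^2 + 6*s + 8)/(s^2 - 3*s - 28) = (s + 2)/(s - 7)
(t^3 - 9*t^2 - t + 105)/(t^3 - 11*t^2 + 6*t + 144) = (t^2 - 12*t + 35)/(t^2 - 14*t + 48)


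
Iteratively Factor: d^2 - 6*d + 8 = (d - 2)*(d - 4)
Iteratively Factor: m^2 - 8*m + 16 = (m - 4)*(m - 4)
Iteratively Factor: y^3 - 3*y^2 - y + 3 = (y + 1)*(y^2 - 4*y + 3) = (y - 1)*(y + 1)*(y - 3)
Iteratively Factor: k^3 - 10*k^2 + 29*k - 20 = (k - 1)*(k^2 - 9*k + 20) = (k - 4)*(k - 1)*(k - 5)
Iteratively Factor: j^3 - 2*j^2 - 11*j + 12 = (j - 1)*(j^2 - j - 12) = (j - 1)*(j + 3)*(j - 4)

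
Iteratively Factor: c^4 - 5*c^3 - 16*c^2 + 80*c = (c - 5)*(c^3 - 16*c) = c*(c - 5)*(c^2 - 16) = c*(c - 5)*(c - 4)*(c + 4)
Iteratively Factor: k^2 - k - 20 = (k - 5)*(k + 4)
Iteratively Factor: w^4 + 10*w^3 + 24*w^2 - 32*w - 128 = (w + 4)*(w^3 + 6*w^2 - 32) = (w + 4)^2*(w^2 + 2*w - 8) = (w + 4)^3*(w - 2)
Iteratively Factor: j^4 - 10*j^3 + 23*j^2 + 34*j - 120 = (j - 4)*(j^3 - 6*j^2 - j + 30) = (j - 5)*(j - 4)*(j^2 - j - 6) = (j - 5)*(j - 4)*(j - 3)*(j + 2)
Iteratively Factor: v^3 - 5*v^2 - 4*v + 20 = (v - 5)*(v^2 - 4) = (v - 5)*(v - 2)*(v + 2)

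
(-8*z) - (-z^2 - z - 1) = z^2 - 7*z + 1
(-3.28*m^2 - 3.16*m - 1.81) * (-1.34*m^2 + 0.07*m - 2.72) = 4.3952*m^4 + 4.0048*m^3 + 11.1258*m^2 + 8.4685*m + 4.9232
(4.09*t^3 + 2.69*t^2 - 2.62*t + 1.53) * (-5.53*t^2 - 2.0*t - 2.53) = -22.6177*t^5 - 23.0557*t^4 - 1.2391*t^3 - 10.0266*t^2 + 3.5686*t - 3.8709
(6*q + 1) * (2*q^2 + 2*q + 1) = 12*q^3 + 14*q^2 + 8*q + 1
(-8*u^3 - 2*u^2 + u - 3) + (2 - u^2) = -8*u^3 - 3*u^2 + u - 1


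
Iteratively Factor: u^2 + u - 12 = (u - 3)*(u + 4)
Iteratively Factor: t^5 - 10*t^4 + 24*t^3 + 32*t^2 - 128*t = (t - 4)*(t^4 - 6*t^3 + 32*t) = t*(t - 4)*(t^3 - 6*t^2 + 32) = t*(t - 4)^2*(t^2 - 2*t - 8) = t*(t - 4)^3*(t + 2)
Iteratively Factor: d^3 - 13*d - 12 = (d - 4)*(d^2 + 4*d + 3) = (d - 4)*(d + 1)*(d + 3)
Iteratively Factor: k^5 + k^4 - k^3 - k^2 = (k + 1)*(k^4 - k^2) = k*(k + 1)*(k^3 - k) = k*(k - 1)*(k + 1)*(k^2 + k) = k^2*(k - 1)*(k + 1)*(k + 1)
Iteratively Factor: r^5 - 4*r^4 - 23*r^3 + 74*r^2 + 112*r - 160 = (r - 5)*(r^4 + r^3 - 18*r^2 - 16*r + 32) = (r - 5)*(r - 1)*(r^3 + 2*r^2 - 16*r - 32) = (r - 5)*(r - 1)*(r + 2)*(r^2 - 16) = (r - 5)*(r - 1)*(r + 2)*(r + 4)*(r - 4)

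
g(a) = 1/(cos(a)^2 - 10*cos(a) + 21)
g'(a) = (2*sin(a)*cos(a) - 10*sin(a))/(cos(a)^2 - 10*cos(a) + 21)^2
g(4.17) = 0.04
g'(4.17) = 0.01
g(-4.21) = 0.04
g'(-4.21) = -0.01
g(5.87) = 0.08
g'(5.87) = 0.02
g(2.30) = 0.04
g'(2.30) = -0.01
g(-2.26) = 0.04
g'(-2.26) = 0.01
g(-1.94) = 0.04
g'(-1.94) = 0.02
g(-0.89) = 0.07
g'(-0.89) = 0.03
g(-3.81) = 0.03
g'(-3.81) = -0.01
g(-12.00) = 0.08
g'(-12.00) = -0.03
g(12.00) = 0.08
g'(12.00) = 0.03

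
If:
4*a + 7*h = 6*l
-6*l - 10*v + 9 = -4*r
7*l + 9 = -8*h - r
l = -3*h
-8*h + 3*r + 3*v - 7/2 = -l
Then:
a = -965/196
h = 193/245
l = -579/245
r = 304/245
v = 197/70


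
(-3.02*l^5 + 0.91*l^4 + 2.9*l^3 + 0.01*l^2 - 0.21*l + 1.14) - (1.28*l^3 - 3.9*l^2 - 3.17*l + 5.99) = -3.02*l^5 + 0.91*l^4 + 1.62*l^3 + 3.91*l^2 + 2.96*l - 4.85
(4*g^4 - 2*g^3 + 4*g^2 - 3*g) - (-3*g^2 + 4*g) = 4*g^4 - 2*g^3 + 7*g^2 - 7*g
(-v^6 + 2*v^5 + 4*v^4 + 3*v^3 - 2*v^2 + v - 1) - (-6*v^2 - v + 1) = -v^6 + 2*v^5 + 4*v^4 + 3*v^3 + 4*v^2 + 2*v - 2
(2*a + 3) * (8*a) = 16*a^2 + 24*a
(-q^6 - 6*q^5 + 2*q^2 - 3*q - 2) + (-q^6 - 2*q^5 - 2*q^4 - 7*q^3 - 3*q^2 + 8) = -2*q^6 - 8*q^5 - 2*q^4 - 7*q^3 - q^2 - 3*q + 6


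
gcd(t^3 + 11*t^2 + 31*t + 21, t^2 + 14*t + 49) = t + 7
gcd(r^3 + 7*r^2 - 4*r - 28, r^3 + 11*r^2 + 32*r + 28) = r^2 + 9*r + 14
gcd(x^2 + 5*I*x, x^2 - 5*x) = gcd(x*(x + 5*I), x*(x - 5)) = x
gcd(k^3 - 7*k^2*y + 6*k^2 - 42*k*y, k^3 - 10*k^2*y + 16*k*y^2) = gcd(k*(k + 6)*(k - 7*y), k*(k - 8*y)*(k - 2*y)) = k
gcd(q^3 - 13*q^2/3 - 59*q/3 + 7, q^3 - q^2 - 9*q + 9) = q + 3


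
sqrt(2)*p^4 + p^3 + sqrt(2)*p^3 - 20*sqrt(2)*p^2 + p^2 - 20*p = p*(p - 4)*(p + 5)*(sqrt(2)*p + 1)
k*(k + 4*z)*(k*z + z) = k^3*z + 4*k^2*z^2 + k^2*z + 4*k*z^2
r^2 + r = r*(r + 1)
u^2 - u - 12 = (u - 4)*(u + 3)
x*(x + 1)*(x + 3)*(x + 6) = x^4 + 10*x^3 + 27*x^2 + 18*x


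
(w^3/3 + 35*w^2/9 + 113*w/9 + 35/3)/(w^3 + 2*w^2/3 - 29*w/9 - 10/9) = (3*w^3 + 35*w^2 + 113*w + 105)/(9*w^3 + 6*w^2 - 29*w - 10)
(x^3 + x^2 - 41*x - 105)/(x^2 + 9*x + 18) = (x^2 - 2*x - 35)/(x + 6)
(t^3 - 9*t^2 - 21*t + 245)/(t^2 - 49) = (t^2 - 2*t - 35)/(t + 7)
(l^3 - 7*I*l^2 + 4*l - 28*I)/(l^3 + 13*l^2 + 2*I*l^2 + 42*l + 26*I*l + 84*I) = (l^2 - 9*I*l - 14)/(l^2 + 13*l + 42)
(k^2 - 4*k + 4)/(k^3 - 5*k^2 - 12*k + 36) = (k - 2)/(k^2 - 3*k - 18)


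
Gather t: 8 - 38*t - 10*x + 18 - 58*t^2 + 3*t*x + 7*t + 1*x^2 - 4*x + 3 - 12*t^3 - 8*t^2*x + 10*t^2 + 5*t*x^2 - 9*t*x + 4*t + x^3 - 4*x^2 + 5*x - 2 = -12*t^3 + t^2*(-8*x - 48) + t*(5*x^2 - 6*x - 27) + x^3 - 3*x^2 - 9*x + 27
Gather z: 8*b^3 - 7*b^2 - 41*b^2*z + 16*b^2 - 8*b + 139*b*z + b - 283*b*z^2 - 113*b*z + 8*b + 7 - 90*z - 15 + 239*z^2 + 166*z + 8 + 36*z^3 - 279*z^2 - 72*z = 8*b^3 + 9*b^2 + b + 36*z^3 + z^2*(-283*b - 40) + z*(-41*b^2 + 26*b + 4)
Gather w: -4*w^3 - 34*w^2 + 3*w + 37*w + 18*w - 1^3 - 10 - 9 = -4*w^3 - 34*w^2 + 58*w - 20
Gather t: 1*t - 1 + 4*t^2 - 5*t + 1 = 4*t^2 - 4*t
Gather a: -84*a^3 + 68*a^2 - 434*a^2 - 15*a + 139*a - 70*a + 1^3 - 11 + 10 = -84*a^3 - 366*a^2 + 54*a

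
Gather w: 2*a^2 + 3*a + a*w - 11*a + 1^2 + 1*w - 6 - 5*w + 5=2*a^2 - 8*a + w*(a - 4)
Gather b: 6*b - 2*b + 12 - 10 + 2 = 4*b + 4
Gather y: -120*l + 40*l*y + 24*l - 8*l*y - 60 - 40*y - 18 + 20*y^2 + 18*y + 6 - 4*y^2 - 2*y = -96*l + 16*y^2 + y*(32*l - 24) - 72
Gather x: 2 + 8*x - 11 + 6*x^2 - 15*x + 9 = 6*x^2 - 7*x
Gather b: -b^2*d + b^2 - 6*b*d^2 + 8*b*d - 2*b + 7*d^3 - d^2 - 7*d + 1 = b^2*(1 - d) + b*(-6*d^2 + 8*d - 2) + 7*d^3 - d^2 - 7*d + 1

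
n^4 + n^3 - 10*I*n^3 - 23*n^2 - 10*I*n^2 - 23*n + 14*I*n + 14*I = (n + 1)*(n - 7*I)*(n - 2*I)*(n - I)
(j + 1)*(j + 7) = j^2 + 8*j + 7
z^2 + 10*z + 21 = (z + 3)*(z + 7)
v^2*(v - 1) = v^3 - v^2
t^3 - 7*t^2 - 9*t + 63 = (t - 7)*(t - 3)*(t + 3)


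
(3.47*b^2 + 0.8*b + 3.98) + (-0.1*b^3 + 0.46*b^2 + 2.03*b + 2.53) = -0.1*b^3 + 3.93*b^2 + 2.83*b + 6.51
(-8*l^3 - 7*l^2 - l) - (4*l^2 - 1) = -8*l^3 - 11*l^2 - l + 1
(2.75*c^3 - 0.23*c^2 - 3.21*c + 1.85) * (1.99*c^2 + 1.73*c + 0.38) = 5.4725*c^5 + 4.2998*c^4 - 5.7408*c^3 - 1.9592*c^2 + 1.9807*c + 0.703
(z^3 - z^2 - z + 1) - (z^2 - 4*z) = z^3 - 2*z^2 + 3*z + 1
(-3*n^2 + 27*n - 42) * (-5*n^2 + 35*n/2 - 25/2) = 15*n^4 - 375*n^3/2 + 720*n^2 - 2145*n/2 + 525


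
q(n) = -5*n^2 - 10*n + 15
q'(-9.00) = 80.00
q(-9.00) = -300.00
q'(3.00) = -40.00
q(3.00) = -60.00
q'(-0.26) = -7.40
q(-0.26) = 17.26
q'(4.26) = -52.60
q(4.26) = -118.34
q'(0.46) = -14.60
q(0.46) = 9.34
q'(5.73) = -67.30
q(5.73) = -206.46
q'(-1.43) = 4.30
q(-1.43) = 19.08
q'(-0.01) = -9.90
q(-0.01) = 15.10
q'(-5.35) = 43.50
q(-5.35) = -74.61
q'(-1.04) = 0.40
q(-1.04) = 19.99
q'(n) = -10*n - 10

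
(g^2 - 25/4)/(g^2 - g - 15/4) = (2*g + 5)/(2*g + 3)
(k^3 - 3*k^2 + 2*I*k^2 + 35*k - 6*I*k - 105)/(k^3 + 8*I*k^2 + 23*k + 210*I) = (k - 3)/(k + 6*I)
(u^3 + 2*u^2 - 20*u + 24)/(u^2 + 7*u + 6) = (u^2 - 4*u + 4)/(u + 1)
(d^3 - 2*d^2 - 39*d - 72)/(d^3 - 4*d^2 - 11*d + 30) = (d^2 - 5*d - 24)/(d^2 - 7*d + 10)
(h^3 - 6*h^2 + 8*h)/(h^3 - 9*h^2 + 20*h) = (h - 2)/(h - 5)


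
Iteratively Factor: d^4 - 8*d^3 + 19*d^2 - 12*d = (d - 3)*(d^3 - 5*d^2 + 4*d) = d*(d - 3)*(d^2 - 5*d + 4) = d*(d - 3)*(d - 1)*(d - 4)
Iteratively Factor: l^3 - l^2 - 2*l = (l + 1)*(l^2 - 2*l) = l*(l + 1)*(l - 2)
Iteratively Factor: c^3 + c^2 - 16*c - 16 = (c - 4)*(c^2 + 5*c + 4) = (c - 4)*(c + 1)*(c + 4)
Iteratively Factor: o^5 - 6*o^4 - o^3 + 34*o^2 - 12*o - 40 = (o - 2)*(o^4 - 4*o^3 - 9*o^2 + 16*o + 20) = (o - 2)*(o + 2)*(o^3 - 6*o^2 + 3*o + 10) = (o - 2)^2*(o + 2)*(o^2 - 4*o - 5) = (o - 5)*(o - 2)^2*(o + 2)*(o + 1)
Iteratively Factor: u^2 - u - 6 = (u + 2)*(u - 3)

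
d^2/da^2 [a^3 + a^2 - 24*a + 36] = 6*a + 2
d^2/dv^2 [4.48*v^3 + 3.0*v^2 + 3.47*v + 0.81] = 26.88*v + 6.0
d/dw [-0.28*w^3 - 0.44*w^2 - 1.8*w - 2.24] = -0.84*w^2 - 0.88*w - 1.8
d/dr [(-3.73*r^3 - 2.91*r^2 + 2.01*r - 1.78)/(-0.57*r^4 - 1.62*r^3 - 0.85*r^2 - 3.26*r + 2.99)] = (-2.1261*r^6 - 3.3174*r^5 + 1.8934*r^4 + 26.7736*r^3 - 30.9138*r^2 - 20.4278*r + 0.207100000000001)/(0.3249*r^8 + 1.8468*r^7 + 3.5934*r^6 + 6.4704*r^5 + 7.8763*r^4 - 4.1456*r^3 + 5.5446*r^2 - 19.4948*r + 8.9401)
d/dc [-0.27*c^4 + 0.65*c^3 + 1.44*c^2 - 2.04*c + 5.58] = -1.08*c^3 + 1.95*c^2 + 2.88*c - 2.04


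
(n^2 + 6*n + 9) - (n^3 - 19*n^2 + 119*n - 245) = -n^3 + 20*n^2 - 113*n + 254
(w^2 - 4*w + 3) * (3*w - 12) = 3*w^3 - 24*w^2 + 57*w - 36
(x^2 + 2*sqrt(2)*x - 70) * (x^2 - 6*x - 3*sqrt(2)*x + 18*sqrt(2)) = x^4 - 6*x^3 - sqrt(2)*x^3 - 82*x^2 + 6*sqrt(2)*x^2 + 210*sqrt(2)*x + 492*x - 1260*sqrt(2)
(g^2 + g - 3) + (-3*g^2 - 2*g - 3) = -2*g^2 - g - 6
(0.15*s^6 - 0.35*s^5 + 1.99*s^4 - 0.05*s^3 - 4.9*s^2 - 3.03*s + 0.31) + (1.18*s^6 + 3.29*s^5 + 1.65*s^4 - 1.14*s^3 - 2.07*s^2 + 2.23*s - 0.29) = 1.33*s^6 + 2.94*s^5 + 3.64*s^4 - 1.19*s^3 - 6.97*s^2 - 0.8*s + 0.02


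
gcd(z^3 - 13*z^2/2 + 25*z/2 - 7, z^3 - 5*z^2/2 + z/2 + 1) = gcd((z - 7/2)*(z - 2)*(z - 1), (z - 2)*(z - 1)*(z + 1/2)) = z^2 - 3*z + 2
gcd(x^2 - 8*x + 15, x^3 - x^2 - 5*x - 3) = x - 3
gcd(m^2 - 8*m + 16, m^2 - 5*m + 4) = m - 4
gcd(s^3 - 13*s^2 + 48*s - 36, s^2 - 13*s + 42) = s - 6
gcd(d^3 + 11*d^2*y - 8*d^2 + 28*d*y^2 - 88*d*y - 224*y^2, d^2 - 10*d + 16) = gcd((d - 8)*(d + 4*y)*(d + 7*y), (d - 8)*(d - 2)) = d - 8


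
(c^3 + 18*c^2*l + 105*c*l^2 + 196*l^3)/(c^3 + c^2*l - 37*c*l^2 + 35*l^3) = (c^2 + 11*c*l + 28*l^2)/(c^2 - 6*c*l + 5*l^2)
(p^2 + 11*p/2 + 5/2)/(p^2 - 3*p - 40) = (p + 1/2)/(p - 8)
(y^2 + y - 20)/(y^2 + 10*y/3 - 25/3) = 3*(y - 4)/(3*y - 5)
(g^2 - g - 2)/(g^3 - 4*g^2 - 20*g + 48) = (g + 1)/(g^2 - 2*g - 24)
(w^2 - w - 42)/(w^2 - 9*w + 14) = (w + 6)/(w - 2)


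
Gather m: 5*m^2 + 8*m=5*m^2 + 8*m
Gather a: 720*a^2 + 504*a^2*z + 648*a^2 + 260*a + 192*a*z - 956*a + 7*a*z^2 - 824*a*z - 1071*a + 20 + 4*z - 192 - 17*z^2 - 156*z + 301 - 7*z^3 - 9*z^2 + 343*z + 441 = a^2*(504*z + 1368) + a*(7*z^2 - 632*z - 1767) - 7*z^3 - 26*z^2 + 191*z + 570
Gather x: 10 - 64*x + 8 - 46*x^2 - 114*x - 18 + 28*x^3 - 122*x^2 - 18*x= 28*x^3 - 168*x^2 - 196*x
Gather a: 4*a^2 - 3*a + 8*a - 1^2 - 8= 4*a^2 + 5*a - 9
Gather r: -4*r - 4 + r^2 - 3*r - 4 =r^2 - 7*r - 8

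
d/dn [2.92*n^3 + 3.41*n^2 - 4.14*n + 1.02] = 8.76*n^2 + 6.82*n - 4.14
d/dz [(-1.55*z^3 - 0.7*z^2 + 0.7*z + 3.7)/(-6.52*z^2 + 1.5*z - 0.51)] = (10.106*z^4 - 4.65*z^3 + 5.8855*z^2 + 48.962*z - 5.907)/(42.5104*z^4 - 19.56*z^3 + 8.9004*z^2 - 1.53*z + 0.2601)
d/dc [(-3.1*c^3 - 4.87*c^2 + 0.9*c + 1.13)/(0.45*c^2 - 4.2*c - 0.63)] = (-1.395*c^4 + 26.04*c^3 + 25.908*c^2 + 5.1192*c + 4.179)/(0.2025*c^4 - 3.78*c^3 + 17.073*c^2 + 5.292*c + 0.3969)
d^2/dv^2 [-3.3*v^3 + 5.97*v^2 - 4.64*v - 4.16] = 11.94 - 19.8*v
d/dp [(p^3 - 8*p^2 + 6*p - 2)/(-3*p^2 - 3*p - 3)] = (-p^4 - 2*p^3 + 11*p^2 + 12*p - 8)/(3*(p^4 + 2*p^3 + 3*p^2 + 2*p + 1))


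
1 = 1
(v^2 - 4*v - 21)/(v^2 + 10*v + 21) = (v - 7)/(v + 7)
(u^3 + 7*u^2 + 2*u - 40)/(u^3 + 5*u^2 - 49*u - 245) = (u^2 + 2*u - 8)/(u^2 - 49)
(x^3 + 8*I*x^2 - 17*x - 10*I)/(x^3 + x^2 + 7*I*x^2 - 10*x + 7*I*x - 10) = (x + I)/(x + 1)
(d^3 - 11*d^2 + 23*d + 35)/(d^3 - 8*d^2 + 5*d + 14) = (d - 5)/(d - 2)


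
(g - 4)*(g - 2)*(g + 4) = g^3 - 2*g^2 - 16*g + 32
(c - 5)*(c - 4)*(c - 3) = c^3 - 12*c^2 + 47*c - 60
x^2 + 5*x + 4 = (x + 1)*(x + 4)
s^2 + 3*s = s*(s + 3)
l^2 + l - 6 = (l - 2)*(l + 3)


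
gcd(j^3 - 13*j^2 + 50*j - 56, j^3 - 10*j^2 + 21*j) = j - 7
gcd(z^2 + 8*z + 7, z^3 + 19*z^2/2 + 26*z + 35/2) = z + 1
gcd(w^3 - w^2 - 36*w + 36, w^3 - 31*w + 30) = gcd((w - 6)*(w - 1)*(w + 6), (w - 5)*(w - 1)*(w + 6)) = w^2 + 5*w - 6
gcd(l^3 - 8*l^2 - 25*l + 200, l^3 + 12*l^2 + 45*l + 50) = l + 5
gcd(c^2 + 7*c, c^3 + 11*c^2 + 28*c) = c^2 + 7*c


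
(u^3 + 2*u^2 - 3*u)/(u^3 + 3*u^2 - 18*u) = (u^2 + 2*u - 3)/(u^2 + 3*u - 18)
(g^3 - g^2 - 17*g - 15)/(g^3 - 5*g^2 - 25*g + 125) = (g^2 + 4*g + 3)/(g^2 - 25)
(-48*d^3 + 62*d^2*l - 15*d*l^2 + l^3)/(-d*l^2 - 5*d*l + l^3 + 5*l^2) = (48*d^2 - 14*d*l + l^2)/(l*(l + 5))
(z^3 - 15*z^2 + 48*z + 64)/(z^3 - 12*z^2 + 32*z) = (z^2 - 7*z - 8)/(z*(z - 4))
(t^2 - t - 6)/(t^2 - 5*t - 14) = (t - 3)/(t - 7)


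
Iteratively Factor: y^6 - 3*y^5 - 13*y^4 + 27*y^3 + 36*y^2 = (y)*(y^5 - 3*y^4 - 13*y^3 + 27*y^2 + 36*y) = y^2*(y^4 - 3*y^3 - 13*y^2 + 27*y + 36) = y^2*(y + 1)*(y^3 - 4*y^2 - 9*y + 36) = y^2*(y - 3)*(y + 1)*(y^2 - y - 12) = y^2*(y - 4)*(y - 3)*(y + 1)*(y + 3)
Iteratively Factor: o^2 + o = (o)*(o + 1)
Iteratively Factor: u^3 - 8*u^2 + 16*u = (u - 4)*(u^2 - 4*u) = u*(u - 4)*(u - 4)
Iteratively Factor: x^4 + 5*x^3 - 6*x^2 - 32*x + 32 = (x - 2)*(x^3 + 7*x^2 + 8*x - 16) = (x - 2)*(x + 4)*(x^2 + 3*x - 4) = (x - 2)*(x - 1)*(x + 4)*(x + 4)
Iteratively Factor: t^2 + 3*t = (t)*(t + 3)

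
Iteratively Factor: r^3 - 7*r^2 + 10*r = (r)*(r^2 - 7*r + 10) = r*(r - 5)*(r - 2)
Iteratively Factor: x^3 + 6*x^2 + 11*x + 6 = (x + 1)*(x^2 + 5*x + 6) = (x + 1)*(x + 3)*(x + 2)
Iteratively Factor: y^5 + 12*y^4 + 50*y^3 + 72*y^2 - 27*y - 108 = (y + 3)*(y^4 + 9*y^3 + 23*y^2 + 3*y - 36) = (y - 1)*(y + 3)*(y^3 + 10*y^2 + 33*y + 36) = (y - 1)*(y + 3)^2*(y^2 + 7*y + 12) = (y - 1)*(y + 3)^2*(y + 4)*(y + 3)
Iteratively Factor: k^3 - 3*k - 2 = (k + 1)*(k^2 - k - 2) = (k - 2)*(k + 1)*(k + 1)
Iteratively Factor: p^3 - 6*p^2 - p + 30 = (p + 2)*(p^2 - 8*p + 15) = (p - 3)*(p + 2)*(p - 5)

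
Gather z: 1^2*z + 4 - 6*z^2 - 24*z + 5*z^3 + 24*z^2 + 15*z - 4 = 5*z^3 + 18*z^2 - 8*z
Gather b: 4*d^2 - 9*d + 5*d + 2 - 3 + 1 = 4*d^2 - 4*d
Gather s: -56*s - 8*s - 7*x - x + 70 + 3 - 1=-64*s - 8*x + 72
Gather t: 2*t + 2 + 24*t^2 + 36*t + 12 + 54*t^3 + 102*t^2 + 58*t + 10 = 54*t^3 + 126*t^2 + 96*t + 24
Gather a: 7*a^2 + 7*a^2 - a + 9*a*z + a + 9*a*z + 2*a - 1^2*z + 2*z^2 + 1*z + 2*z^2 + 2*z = 14*a^2 + a*(18*z + 2) + 4*z^2 + 2*z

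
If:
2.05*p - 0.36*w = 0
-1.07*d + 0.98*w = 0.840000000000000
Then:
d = 0.91588785046729*w - 0.785046728971963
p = 0.175609756097561*w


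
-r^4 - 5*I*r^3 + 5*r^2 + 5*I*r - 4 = (r + I)*(r + 4*I)*(-I*r - I)*(-I*r + I)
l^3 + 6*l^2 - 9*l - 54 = (l - 3)*(l + 3)*(l + 6)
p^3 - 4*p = p*(p - 2)*(p + 2)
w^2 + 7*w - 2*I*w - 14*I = (w + 7)*(w - 2*I)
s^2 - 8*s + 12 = (s - 6)*(s - 2)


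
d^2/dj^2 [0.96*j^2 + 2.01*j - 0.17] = 1.92000000000000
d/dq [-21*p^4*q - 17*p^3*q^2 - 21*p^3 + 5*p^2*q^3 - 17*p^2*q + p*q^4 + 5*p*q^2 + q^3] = -21*p^4 - 34*p^3*q + 15*p^2*q^2 - 17*p^2 + 4*p*q^3 + 10*p*q + 3*q^2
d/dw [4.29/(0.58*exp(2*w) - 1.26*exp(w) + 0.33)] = (5.4054 - 4.9764*exp(w))*exp(w)/(0.58*exp(2*w) - 1.26*exp(w) + 0.33)^2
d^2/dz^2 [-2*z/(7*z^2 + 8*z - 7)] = 4*(-4*z*(7*z + 4)^2 + (21*z + 8)*(7*z^2 + 8*z - 7))/(7*z^2 + 8*z - 7)^3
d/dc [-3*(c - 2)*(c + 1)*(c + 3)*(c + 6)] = -12*c^3 - 72*c^2 - 42*c + 108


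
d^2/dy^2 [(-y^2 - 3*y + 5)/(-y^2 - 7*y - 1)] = 4*(-2*y^3 - 9*y^2 - 57*y - 130)/(y^6 + 21*y^5 + 150*y^4 + 385*y^3 + 150*y^2 + 21*y + 1)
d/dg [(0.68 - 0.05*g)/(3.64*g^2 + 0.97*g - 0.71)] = (0.182*g^2 - 4.9504*g - 0.6241)/(13.2496*g^4 + 7.0616*g^3 - 4.2279*g^2 - 1.3774*g + 0.5041)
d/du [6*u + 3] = 6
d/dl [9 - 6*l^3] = -18*l^2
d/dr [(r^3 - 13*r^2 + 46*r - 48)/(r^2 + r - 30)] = (r^4 + 2*r^3 - 149*r^2 + 876*r - 1332)/(r^4 + 2*r^3 - 59*r^2 - 60*r + 900)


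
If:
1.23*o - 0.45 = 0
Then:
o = 0.37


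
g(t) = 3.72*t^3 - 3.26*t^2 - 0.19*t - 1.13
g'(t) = 11.16*t^2 - 6.52*t - 0.19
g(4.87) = 350.29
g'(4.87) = 232.74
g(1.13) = -0.14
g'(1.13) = 6.69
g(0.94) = -1.10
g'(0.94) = 3.54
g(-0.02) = -1.13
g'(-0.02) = -0.06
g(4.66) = 303.64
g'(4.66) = 211.77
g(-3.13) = -146.54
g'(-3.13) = 129.55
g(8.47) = 2023.83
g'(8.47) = 745.21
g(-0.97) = -7.41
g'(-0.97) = 16.63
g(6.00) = 683.89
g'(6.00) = 362.45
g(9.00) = 2444.98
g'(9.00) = 845.09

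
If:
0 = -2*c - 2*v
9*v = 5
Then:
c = -5/9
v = 5/9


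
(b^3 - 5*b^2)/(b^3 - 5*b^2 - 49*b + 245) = b^2/(b^2 - 49)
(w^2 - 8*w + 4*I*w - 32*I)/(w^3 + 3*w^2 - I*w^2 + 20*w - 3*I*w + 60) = (w - 8)/(w^2 + w*(3 - 5*I) - 15*I)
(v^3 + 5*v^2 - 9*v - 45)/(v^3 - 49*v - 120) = (v - 3)/(v - 8)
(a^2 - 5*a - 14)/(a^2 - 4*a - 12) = (a - 7)/(a - 6)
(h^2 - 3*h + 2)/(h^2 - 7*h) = (h^2 - 3*h + 2)/(h*(h - 7))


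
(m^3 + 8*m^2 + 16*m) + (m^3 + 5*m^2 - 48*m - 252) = 2*m^3 + 13*m^2 - 32*m - 252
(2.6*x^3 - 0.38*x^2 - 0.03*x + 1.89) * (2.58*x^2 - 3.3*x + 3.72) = 6.708*x^5 - 9.5604*x^4 + 10.8486*x^3 + 3.5616*x^2 - 6.3486*x + 7.0308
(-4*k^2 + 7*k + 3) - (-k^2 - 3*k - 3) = -3*k^2 + 10*k + 6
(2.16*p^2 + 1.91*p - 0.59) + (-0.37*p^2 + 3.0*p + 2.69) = 1.79*p^2 + 4.91*p + 2.1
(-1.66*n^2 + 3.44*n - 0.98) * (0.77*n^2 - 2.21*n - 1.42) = -1.2782*n^4 + 6.3174*n^3 - 5.9998*n^2 - 2.719*n + 1.3916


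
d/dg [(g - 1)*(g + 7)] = 2*g + 6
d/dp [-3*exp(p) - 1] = -3*exp(p)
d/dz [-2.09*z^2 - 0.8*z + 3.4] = -4.18*z - 0.8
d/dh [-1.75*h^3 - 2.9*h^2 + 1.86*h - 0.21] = -5.25*h^2 - 5.8*h + 1.86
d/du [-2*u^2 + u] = 1 - 4*u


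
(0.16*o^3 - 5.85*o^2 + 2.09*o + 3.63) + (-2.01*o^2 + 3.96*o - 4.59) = 0.16*o^3 - 7.86*o^2 + 6.05*o - 0.96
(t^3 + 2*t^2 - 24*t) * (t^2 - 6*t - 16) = t^5 - 4*t^4 - 52*t^3 + 112*t^2 + 384*t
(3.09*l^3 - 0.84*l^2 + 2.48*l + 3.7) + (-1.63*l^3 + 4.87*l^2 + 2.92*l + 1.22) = 1.46*l^3 + 4.03*l^2 + 5.4*l + 4.92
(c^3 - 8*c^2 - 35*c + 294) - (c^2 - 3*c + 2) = c^3 - 9*c^2 - 32*c + 292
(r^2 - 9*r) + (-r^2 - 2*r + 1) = 1 - 11*r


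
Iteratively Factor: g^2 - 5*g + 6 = (g - 3)*(g - 2)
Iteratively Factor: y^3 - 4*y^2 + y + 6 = (y - 3)*(y^2 - y - 2) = (y - 3)*(y - 2)*(y + 1)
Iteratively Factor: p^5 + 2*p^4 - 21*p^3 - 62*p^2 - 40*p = (p - 5)*(p^4 + 7*p^3 + 14*p^2 + 8*p) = p*(p - 5)*(p^3 + 7*p^2 + 14*p + 8) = p*(p - 5)*(p + 2)*(p^2 + 5*p + 4) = p*(p - 5)*(p + 2)*(p + 4)*(p + 1)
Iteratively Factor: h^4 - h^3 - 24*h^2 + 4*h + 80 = (h + 4)*(h^3 - 5*h^2 - 4*h + 20) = (h + 2)*(h + 4)*(h^2 - 7*h + 10) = (h - 2)*(h + 2)*(h + 4)*(h - 5)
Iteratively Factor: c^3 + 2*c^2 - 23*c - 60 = (c + 4)*(c^2 - 2*c - 15) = (c + 3)*(c + 4)*(c - 5)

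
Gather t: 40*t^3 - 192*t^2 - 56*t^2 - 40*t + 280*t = 40*t^3 - 248*t^2 + 240*t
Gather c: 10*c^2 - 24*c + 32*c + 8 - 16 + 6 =10*c^2 + 8*c - 2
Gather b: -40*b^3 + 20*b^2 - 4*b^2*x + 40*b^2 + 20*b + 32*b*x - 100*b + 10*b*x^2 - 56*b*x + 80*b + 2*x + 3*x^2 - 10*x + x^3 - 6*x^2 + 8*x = -40*b^3 + b^2*(60 - 4*x) + b*(10*x^2 - 24*x) + x^3 - 3*x^2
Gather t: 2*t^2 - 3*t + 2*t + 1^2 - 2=2*t^2 - t - 1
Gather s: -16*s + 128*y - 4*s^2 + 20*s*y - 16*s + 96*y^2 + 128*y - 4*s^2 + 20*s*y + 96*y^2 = -8*s^2 + s*(40*y - 32) + 192*y^2 + 256*y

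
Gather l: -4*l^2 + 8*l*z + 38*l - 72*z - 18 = -4*l^2 + l*(8*z + 38) - 72*z - 18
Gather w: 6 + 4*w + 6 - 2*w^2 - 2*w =-2*w^2 + 2*w + 12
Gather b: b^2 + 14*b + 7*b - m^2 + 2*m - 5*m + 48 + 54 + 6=b^2 + 21*b - m^2 - 3*m + 108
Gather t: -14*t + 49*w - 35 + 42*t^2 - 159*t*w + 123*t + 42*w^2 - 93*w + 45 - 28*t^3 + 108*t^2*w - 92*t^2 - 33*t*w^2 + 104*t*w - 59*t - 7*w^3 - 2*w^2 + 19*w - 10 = -28*t^3 + t^2*(108*w - 50) + t*(-33*w^2 - 55*w + 50) - 7*w^3 + 40*w^2 - 25*w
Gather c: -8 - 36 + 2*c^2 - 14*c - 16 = 2*c^2 - 14*c - 60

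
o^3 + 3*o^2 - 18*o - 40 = (o - 4)*(o + 2)*(o + 5)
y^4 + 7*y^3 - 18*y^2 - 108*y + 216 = (y - 3)*(y - 2)*(y + 6)^2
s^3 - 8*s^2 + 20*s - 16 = (s - 4)*(s - 2)^2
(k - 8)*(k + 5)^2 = k^3 + 2*k^2 - 55*k - 200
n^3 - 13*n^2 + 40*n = n*(n - 8)*(n - 5)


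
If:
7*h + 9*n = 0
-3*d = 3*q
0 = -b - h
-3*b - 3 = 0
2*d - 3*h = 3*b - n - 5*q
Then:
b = -1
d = -7/27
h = 1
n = -7/9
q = 7/27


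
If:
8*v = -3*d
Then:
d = -8*v/3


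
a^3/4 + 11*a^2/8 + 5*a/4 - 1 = (a/4 + 1)*(a - 1/2)*(a + 2)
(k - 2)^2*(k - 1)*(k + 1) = k^4 - 4*k^3 + 3*k^2 + 4*k - 4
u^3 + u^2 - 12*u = u*(u - 3)*(u + 4)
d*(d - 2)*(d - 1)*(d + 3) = d^4 - 7*d^2 + 6*d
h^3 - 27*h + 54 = (h - 3)^2*(h + 6)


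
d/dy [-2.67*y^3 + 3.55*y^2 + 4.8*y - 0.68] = -8.01*y^2 + 7.1*y + 4.8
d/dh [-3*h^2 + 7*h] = 7 - 6*h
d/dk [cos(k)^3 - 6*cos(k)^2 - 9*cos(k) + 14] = 3*(sin(k)^2 + 4*cos(k) + 2)*sin(k)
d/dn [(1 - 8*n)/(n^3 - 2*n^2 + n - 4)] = (-8*n^3 + 16*n^2 - 8*n + (8*n - 1)*(3*n^2 - 4*n + 1) + 32)/(n^3 - 2*n^2 + n - 4)^2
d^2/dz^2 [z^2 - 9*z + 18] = 2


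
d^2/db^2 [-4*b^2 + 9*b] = -8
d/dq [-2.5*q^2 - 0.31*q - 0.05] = -5.0*q - 0.31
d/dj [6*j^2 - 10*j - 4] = 12*j - 10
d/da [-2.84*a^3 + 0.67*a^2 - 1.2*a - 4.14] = -8.52*a^2 + 1.34*a - 1.2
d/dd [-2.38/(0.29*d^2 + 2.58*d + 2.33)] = (1.3804*d + 6.1404)/(0.29*d^2 + 2.58*d + 2.33)^2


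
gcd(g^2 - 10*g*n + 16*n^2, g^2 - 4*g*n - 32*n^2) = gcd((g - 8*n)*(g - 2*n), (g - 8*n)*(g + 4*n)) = g - 8*n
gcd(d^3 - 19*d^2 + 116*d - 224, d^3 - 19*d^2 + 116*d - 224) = d^3 - 19*d^2 + 116*d - 224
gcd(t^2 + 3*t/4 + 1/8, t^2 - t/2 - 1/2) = t + 1/2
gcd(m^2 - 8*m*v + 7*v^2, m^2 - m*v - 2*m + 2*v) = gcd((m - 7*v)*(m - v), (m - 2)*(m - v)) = -m + v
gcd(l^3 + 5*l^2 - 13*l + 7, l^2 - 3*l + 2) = l - 1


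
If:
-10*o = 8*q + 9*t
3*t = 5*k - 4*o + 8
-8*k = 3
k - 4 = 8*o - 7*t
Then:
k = -3/8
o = 119/208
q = -28/13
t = 133/104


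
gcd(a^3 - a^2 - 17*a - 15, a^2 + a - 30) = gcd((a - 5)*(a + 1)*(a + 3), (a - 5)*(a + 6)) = a - 5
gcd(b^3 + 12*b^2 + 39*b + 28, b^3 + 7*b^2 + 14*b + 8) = b^2 + 5*b + 4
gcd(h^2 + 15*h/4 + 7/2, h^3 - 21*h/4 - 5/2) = h + 2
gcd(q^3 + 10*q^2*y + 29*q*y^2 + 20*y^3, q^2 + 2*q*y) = 1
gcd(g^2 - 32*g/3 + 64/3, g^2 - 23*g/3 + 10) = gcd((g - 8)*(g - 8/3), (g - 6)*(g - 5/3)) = 1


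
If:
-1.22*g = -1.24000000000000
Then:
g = 1.02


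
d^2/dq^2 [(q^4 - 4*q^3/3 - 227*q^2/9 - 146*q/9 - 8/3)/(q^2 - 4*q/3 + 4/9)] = 2*(81*q^4 - 216*q^3 + 216*q^2 - 4182*q - 3308)/(81*q^4 - 216*q^3 + 216*q^2 - 96*q + 16)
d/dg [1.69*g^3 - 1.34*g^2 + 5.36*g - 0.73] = 5.07*g^2 - 2.68*g + 5.36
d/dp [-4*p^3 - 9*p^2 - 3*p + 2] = -12*p^2 - 18*p - 3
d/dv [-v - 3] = -1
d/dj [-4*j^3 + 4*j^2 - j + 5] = -12*j^2 + 8*j - 1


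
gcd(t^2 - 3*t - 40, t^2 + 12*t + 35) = t + 5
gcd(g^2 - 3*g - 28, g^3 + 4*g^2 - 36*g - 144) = g + 4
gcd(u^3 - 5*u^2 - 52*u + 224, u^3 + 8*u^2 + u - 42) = u + 7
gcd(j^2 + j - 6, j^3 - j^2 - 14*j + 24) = j - 2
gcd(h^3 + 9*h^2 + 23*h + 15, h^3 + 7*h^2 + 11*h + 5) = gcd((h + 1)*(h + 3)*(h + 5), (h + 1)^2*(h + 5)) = h^2 + 6*h + 5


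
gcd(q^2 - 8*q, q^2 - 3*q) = q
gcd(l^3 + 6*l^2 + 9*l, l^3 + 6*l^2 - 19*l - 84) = l + 3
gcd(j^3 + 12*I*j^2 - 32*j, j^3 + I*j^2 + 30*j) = j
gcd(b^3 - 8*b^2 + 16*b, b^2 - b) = b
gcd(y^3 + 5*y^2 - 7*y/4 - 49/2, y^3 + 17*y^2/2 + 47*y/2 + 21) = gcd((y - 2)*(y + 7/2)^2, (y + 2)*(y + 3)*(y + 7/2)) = y + 7/2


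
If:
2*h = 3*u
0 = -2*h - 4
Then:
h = -2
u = -4/3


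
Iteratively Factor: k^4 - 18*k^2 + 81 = (k + 3)*(k^3 - 3*k^2 - 9*k + 27) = (k - 3)*(k + 3)*(k^2 - 9) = (k - 3)^2*(k + 3)*(k + 3)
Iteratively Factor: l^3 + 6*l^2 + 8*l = (l + 2)*(l^2 + 4*l) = (l + 2)*(l + 4)*(l)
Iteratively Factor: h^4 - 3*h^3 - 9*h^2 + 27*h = (h)*(h^3 - 3*h^2 - 9*h + 27) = h*(h - 3)*(h^2 - 9) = h*(h - 3)*(h + 3)*(h - 3)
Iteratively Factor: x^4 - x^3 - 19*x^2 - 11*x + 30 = (x + 2)*(x^3 - 3*x^2 - 13*x + 15) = (x - 5)*(x + 2)*(x^2 + 2*x - 3) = (x - 5)*(x - 1)*(x + 2)*(x + 3)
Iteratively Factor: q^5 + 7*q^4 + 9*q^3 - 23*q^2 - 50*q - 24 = (q + 1)*(q^4 + 6*q^3 + 3*q^2 - 26*q - 24) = (q - 2)*(q + 1)*(q^3 + 8*q^2 + 19*q + 12) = (q - 2)*(q + 1)*(q + 3)*(q^2 + 5*q + 4) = (q - 2)*(q + 1)*(q + 3)*(q + 4)*(q + 1)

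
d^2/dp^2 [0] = 0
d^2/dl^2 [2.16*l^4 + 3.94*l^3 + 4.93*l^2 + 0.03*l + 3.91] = 25.92*l^2 + 23.64*l + 9.86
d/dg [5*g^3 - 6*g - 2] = 15*g^2 - 6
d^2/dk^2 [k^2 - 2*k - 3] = 2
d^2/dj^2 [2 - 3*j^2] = -6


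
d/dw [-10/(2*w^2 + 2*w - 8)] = 5*(2*w + 1)/(w^2 + w - 4)^2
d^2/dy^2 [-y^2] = -2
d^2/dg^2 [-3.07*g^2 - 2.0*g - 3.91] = -6.14000000000000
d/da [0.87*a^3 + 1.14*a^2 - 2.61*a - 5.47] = 2.61*a^2 + 2.28*a - 2.61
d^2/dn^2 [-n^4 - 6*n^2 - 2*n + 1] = -12*n^2 - 12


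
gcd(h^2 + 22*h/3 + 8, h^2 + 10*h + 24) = h + 6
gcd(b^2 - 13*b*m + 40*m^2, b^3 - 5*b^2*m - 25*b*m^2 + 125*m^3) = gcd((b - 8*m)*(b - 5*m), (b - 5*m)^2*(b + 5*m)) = b - 5*m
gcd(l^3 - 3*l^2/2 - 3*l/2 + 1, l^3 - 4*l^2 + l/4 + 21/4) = l + 1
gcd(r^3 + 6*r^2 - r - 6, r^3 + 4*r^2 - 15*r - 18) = r^2 + 7*r + 6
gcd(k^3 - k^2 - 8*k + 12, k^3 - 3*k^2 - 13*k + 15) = k + 3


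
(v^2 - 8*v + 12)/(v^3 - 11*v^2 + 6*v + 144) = (v - 2)/(v^2 - 5*v - 24)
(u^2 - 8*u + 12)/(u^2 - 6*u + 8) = (u - 6)/(u - 4)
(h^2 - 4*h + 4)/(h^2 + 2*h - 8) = (h - 2)/(h + 4)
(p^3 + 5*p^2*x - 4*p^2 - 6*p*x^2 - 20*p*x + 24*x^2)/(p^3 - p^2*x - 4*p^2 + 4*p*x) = (p + 6*x)/p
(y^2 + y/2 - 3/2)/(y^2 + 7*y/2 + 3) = (y - 1)/(y + 2)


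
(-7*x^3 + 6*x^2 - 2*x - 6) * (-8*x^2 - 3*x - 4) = 56*x^5 - 27*x^4 + 26*x^3 + 30*x^2 + 26*x + 24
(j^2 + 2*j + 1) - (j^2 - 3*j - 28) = 5*j + 29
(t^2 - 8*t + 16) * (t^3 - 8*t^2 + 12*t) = t^5 - 16*t^4 + 92*t^3 - 224*t^2 + 192*t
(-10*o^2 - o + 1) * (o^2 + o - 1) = -10*o^4 - 11*o^3 + 10*o^2 + 2*o - 1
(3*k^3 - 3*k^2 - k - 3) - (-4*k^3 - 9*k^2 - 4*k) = 7*k^3 + 6*k^2 + 3*k - 3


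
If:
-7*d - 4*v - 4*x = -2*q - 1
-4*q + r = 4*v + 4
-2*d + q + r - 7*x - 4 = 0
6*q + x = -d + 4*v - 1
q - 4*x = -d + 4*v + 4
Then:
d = 26/45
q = -17/45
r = 53/45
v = -59/180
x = -28/45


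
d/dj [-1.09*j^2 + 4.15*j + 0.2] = 4.15 - 2.18*j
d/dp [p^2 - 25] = 2*p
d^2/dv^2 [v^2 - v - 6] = 2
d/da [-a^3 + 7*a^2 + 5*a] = -3*a^2 + 14*a + 5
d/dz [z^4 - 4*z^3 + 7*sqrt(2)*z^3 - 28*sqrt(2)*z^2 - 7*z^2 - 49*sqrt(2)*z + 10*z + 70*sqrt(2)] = 4*z^3 - 12*z^2 + 21*sqrt(2)*z^2 - 56*sqrt(2)*z - 14*z - 49*sqrt(2) + 10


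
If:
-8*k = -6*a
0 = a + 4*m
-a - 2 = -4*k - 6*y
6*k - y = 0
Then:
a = 2/29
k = 3/58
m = -1/58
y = 9/29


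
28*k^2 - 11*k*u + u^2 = (-7*k + u)*(-4*k + u)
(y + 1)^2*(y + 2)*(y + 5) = y^4 + 9*y^3 + 25*y^2 + 27*y + 10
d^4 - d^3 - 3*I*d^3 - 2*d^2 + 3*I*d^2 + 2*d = d*(d - 1)*(d - 2*I)*(d - I)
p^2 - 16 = (p - 4)*(p + 4)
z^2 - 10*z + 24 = (z - 6)*(z - 4)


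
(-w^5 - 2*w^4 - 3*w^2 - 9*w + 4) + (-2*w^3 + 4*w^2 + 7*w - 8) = -w^5 - 2*w^4 - 2*w^3 + w^2 - 2*w - 4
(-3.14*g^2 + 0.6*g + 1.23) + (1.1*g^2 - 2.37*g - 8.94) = -2.04*g^2 - 1.77*g - 7.71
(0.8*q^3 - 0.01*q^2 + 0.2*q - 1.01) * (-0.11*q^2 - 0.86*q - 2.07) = -0.088*q^5 - 0.6869*q^4 - 1.6694*q^3 - 0.0402*q^2 + 0.4546*q + 2.0907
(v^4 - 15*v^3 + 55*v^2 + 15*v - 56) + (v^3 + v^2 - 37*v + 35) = v^4 - 14*v^3 + 56*v^2 - 22*v - 21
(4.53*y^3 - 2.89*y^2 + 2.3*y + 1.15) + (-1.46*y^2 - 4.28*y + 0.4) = 4.53*y^3 - 4.35*y^2 - 1.98*y + 1.55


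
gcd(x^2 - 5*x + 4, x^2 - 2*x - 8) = x - 4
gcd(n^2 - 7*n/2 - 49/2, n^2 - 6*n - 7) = n - 7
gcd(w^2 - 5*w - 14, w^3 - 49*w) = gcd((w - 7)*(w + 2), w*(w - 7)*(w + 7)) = w - 7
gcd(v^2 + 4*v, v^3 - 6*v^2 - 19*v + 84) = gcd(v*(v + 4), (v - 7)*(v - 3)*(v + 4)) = v + 4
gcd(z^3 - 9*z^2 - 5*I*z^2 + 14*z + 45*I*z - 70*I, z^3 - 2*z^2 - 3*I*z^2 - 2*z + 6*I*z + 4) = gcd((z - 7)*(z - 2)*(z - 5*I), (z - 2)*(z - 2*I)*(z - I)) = z - 2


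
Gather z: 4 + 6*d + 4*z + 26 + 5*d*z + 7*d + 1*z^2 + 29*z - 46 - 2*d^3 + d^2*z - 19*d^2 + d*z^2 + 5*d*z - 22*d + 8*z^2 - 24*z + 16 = -2*d^3 - 19*d^2 - 9*d + z^2*(d + 9) + z*(d^2 + 10*d + 9)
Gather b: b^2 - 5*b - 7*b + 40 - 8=b^2 - 12*b + 32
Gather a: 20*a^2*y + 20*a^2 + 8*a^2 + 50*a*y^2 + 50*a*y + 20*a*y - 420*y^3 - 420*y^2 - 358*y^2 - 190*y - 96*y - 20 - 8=a^2*(20*y + 28) + a*(50*y^2 + 70*y) - 420*y^3 - 778*y^2 - 286*y - 28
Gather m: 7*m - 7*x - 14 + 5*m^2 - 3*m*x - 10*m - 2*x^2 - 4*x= 5*m^2 + m*(-3*x - 3) - 2*x^2 - 11*x - 14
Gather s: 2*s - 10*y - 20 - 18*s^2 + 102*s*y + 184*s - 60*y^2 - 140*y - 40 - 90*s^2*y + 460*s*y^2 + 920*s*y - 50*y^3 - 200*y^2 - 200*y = s^2*(-90*y - 18) + s*(460*y^2 + 1022*y + 186) - 50*y^3 - 260*y^2 - 350*y - 60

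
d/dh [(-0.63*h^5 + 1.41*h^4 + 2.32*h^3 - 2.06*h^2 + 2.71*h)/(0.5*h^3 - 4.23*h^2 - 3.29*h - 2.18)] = (-0.63*h^7 + 8.6997*h^6 - 3.6378*h^5 - 15.8333*h^4 - 30.2708*h^3 + 3.0679*h^2 + 8.9816*h - 5.9078)/(0.25*h^6 - 4.23*h^5 + 14.6029*h^4 + 25.6534*h^3 + 29.2669*h^2 + 14.3444*h + 4.7524)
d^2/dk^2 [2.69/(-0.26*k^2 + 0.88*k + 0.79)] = (-0.363688*k^2 + 1.230944*k + 2.69*(0.52*k - 0.88)*(1.04*k - 1.76) + 1.105052)/(-0.26*k^2 + 0.88*k + 0.79)^3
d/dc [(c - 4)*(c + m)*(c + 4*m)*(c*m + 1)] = m*(c - 4)*(c + m)*(c + 4*m) + (c - 4)*(c + m)*(c*m + 1) + (c - 4)*(c + 4*m)*(c*m + 1) + (c + m)*(c + 4*m)*(c*m + 1)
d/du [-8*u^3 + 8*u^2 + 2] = 8*u*(2 - 3*u)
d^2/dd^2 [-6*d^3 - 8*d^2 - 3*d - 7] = -36*d - 16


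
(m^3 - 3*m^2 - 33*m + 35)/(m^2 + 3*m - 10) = (m^2 - 8*m + 7)/(m - 2)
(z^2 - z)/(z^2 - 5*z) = (z - 1)/(z - 5)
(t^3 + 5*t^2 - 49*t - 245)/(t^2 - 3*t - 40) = (t^2 - 49)/(t - 8)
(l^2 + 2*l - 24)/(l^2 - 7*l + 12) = (l + 6)/(l - 3)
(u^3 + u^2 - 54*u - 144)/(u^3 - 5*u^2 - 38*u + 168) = (u^2 - 5*u - 24)/(u^2 - 11*u + 28)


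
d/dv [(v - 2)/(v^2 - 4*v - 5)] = (v^2 - 4*v - 2*(v - 2)^2 - 5)/(-v^2 + 4*v + 5)^2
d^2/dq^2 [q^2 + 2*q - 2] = 2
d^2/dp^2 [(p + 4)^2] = 2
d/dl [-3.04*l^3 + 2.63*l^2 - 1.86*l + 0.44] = -9.12*l^2 + 5.26*l - 1.86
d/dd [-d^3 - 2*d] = -3*d^2 - 2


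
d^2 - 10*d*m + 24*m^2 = (d - 6*m)*(d - 4*m)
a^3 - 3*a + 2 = (a - 1)^2*(a + 2)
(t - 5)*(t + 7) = t^2 + 2*t - 35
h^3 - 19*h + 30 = (h - 3)*(h - 2)*(h + 5)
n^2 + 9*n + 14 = (n + 2)*(n + 7)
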